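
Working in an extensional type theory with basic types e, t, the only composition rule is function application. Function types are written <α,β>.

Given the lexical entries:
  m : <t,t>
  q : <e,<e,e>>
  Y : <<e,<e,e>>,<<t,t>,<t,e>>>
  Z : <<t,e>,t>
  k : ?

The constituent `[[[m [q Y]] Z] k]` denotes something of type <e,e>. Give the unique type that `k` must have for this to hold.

For [[[m [q Y]] Z] k] to have type <e,e> with [[m [q Y]] Z] of type t, k must be the function: k : <t,<e,e>>.

<t,<e,e>>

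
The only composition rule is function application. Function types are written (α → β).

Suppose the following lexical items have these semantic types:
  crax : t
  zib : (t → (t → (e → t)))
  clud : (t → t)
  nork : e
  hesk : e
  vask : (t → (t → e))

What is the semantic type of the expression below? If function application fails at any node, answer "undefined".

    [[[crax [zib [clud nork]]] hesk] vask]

[clud nork]: (t → t) with e — neither is a function whose domain matches the other; composition fails here.

undefined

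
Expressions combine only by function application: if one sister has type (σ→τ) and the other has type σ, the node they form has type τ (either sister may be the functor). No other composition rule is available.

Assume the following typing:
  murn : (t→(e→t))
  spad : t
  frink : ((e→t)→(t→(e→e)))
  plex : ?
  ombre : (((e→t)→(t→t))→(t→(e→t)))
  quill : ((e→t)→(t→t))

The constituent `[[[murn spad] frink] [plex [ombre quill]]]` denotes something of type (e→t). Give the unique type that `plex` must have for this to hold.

((t→(e→t))→((t→(e→e))→(e→t)))

At [[[murn spad] frink] [plex [ombre quill]]] (required: (e→t)): [[murn spad] frink] is (t→(e→e)), which is not a function with range (e→t); hence [plex [ombre quill]] is the functor — type ((t→(e→e))→(e→t)).
At [plex [ombre quill]] (required: ((t→(e→e))→(e→t))): [ombre quill] is (t→(e→t)), which is not a function with range ((t→(e→e))→(e→t)); hence plex is the functor — type ((t→(e→t))→((t→(e→e))→(e→t))).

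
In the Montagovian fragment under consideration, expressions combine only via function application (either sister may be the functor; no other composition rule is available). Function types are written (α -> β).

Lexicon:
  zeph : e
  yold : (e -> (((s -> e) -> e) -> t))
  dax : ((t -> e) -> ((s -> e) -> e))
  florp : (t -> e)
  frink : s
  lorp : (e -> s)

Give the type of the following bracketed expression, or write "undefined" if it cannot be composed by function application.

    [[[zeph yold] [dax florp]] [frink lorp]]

[zeph yold]: (e -> (((s -> e) -> e) -> t)) applied to e yields (((s -> e) -> e) -> t).
[dax florp]: ((t -> e) -> ((s -> e) -> e)) applied to (t -> e) yields ((s -> e) -> e).
[[zeph yold] [dax florp]]: (((s -> e) -> e) -> t) applied to ((s -> e) -> e) yields t.
At [frink lorp]: neither s nor (e -> s) can take the other as argument; the node is ill-typed.

undefined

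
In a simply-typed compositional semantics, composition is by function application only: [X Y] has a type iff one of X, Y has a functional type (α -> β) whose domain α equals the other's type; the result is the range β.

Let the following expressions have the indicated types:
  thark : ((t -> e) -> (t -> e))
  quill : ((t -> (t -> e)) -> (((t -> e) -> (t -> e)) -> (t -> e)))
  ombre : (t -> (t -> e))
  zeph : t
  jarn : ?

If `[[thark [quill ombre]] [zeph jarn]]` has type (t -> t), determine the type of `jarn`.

At [[thark [quill ombre]] [zeph jarn]] (required: (t -> t)): [thark [quill ombre]] is (t -> e), which is not a function with range (t -> t); hence [zeph jarn] is the functor — type ((t -> e) -> (t -> t)).
At [zeph jarn] (required: ((t -> e) -> (t -> t))): zeph is t, which is not a function with range ((t -> e) -> (t -> t)); hence jarn is the functor — type (t -> ((t -> e) -> (t -> t))).

(t -> ((t -> e) -> (t -> t)))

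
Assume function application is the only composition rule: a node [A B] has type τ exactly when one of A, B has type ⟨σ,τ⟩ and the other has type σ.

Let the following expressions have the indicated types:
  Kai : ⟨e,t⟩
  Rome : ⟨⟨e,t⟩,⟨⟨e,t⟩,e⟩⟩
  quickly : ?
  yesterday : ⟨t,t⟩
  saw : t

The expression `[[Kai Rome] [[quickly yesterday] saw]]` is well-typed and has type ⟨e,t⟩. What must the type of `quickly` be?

[[Kai Rome] [[quickly yesterday] saw]] is required to be ⟨e,t⟩. [Kai Rome] : ⟨⟨e,t⟩,e⟩ cannot yield ⟨e,t⟩ as functor, so [[quickly yesterday] saw] : ⟨⟨⟨e,t⟩,e⟩,⟨e,t⟩⟩.
[[quickly yesterday] saw] is required to be ⟨⟨⟨e,t⟩,e⟩,⟨e,t⟩⟩. saw : t cannot yield ⟨⟨⟨e,t⟩,e⟩,⟨e,t⟩⟩ as functor, so [quickly yesterday] : ⟨t,⟨⟨⟨e,t⟩,e⟩,⟨e,t⟩⟩⟩.
[quickly yesterday] is required to be ⟨t,⟨⟨⟨e,t⟩,e⟩,⟨e,t⟩⟩⟩. yesterday : ⟨t,t⟩ cannot yield ⟨t,⟨⟨⟨e,t⟩,e⟩,⟨e,t⟩⟩⟩ as functor, so quickly : ⟨⟨t,t⟩,⟨t,⟨⟨⟨e,t⟩,e⟩,⟨e,t⟩⟩⟩⟩.

⟨⟨t,t⟩,⟨t,⟨⟨⟨e,t⟩,e⟩,⟨e,t⟩⟩⟩⟩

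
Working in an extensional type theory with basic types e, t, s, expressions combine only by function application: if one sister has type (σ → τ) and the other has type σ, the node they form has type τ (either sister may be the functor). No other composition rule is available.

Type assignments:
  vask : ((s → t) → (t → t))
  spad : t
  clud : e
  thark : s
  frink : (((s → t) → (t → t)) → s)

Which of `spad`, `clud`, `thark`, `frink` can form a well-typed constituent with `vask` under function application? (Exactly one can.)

spad : t — vask needs (s → t); spad needs nothing (atomic); neither fits.
clud : e — vask needs (s → t); clud needs nothing (atomic); neither fits.
thark : s — vask needs (s → t); thark needs nothing (atomic); neither fits.
frink — combines: frink : (((s → t) → (t → t)) → s) takes vask : ((s → t) → (t → t)) as argument, giving s.

frink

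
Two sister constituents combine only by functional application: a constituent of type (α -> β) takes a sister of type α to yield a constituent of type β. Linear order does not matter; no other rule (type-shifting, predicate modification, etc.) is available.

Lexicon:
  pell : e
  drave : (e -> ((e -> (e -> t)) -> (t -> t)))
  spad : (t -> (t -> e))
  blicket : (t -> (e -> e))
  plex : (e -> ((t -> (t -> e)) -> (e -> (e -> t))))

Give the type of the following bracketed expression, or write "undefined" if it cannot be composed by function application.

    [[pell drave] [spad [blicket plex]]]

undefined

[pell drave] — drave of type (e -> ((e -> (e -> t)) -> (t -> t))) combines with pell of type e: type ((e -> (e -> t)) -> (t -> t)).
[blicket plex]: (t -> (e -> e)) with (e -> ((t -> (t -> e)) -> (e -> (e -> t)))) — neither is a function whose domain matches the other; composition fails here.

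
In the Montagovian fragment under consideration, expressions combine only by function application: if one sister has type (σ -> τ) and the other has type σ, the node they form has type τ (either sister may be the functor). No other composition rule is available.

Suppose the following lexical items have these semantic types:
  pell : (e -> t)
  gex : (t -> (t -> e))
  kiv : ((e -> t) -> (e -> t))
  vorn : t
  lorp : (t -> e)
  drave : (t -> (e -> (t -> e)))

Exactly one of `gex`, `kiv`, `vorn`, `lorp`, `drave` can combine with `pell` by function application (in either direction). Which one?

gex : (t -> (t -> e)) — no; pell wants e, and gex wants t.
kiv — combines: kiv : ((e -> t) -> (e -> t)) takes pell : (e -> t) as argument, giving (e -> t).
vorn : t — no; pell wants e, and vorn wants nothing (atomic).
lorp : (t -> e) — no; pell wants e, and lorp wants t.
drave : (t -> (e -> (t -> e))) — no; pell wants e, and drave wants t.

kiv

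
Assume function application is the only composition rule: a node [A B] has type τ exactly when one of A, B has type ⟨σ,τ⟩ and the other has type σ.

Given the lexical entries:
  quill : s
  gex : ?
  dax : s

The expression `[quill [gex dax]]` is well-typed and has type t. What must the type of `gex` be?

[quill [gex dax]] is required to be t. quill : s cannot yield t as functor, so [gex dax] : ⟨s,t⟩.
[gex dax] is required to be ⟨s,t⟩. dax : s cannot yield ⟨s,t⟩ as functor, so gex : ⟨s,⟨s,t⟩⟩.

⟨s,⟨s,t⟩⟩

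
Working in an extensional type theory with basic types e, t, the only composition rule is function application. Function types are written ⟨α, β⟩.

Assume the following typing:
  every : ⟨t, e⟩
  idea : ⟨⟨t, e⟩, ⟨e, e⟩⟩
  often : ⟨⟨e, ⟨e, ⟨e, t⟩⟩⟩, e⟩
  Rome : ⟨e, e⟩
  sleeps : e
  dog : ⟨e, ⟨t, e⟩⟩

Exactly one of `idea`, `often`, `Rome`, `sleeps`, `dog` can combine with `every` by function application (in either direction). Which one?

idea

idea — combines: idea : ⟨⟨t, e⟩, ⟨e, e⟩⟩ takes every : ⟨t, e⟩ as argument, giving ⟨e, e⟩.
often : ⟨⟨e, ⟨e, ⟨e, t⟩⟩⟩, e⟩ — does not combine with every.
Rome : ⟨e, e⟩ — does not combine with every.
sleeps : e — does not combine with every.
dog : ⟨e, ⟨t, e⟩⟩ — does not combine with every.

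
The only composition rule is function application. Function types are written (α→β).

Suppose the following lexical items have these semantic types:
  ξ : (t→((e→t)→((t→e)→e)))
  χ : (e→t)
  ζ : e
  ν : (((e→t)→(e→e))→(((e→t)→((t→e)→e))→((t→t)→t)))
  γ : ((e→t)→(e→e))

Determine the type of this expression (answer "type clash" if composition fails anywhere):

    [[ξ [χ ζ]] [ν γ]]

((t→t)→t)

At [χ ζ], χ : (e→t) takes ζ : e, giving t.
At [ξ [χ ζ]], ξ : (t→((e→t)→((t→e)→e))) takes [χ ζ] : t, giving ((e→t)→((t→e)→e)).
At [ν γ], ν : (((e→t)→(e→e))→(((e→t)→((t→e)→e))→((t→t)→t))) takes γ : ((e→t)→(e→e)), giving (((e→t)→((t→e)→e))→((t→t)→t)).
At [[ξ [χ ζ]] [ν γ]], [ν γ] : (((e→t)→((t→e)→e))→((t→t)→t)) takes [ξ [χ ζ]] : ((e→t)→((t→e)→e)), giving ((t→t)→t).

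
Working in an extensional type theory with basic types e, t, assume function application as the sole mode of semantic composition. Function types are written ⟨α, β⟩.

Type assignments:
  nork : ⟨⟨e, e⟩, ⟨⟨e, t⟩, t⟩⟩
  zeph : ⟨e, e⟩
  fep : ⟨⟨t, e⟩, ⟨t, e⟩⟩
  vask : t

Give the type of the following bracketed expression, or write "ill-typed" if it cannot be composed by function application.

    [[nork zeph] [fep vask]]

ill-typed

[nork zeph]: nork is ⟨⟨e, e⟩, ⟨⟨e, t⟩, t⟩⟩, zeph is ⟨e, e⟩; result ⟨⟨e, t⟩, t⟩.
[fep vask]: ⟨⟨t, e⟩, ⟨t, e⟩⟩ and t cannot combine by function application — type clash.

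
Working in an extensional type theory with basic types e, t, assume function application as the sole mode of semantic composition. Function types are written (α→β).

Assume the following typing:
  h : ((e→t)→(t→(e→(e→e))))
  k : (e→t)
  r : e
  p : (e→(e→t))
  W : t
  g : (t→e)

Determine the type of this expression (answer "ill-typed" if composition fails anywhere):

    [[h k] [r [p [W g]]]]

(e→(e→e))

[h k]: ((e→t)→(t→(e→(e→e)))) applied to (e→t) yields (t→(e→(e→e))).
[W g]: (t→e) applied to t yields e.
[p [W g]]: (e→(e→t)) applied to e yields (e→t).
[r [p [W g]]]: (e→t) applied to e yields t.
[[h k] [r [p [W g]]]]: (t→(e→(e→e))) applied to t yields (e→(e→e)).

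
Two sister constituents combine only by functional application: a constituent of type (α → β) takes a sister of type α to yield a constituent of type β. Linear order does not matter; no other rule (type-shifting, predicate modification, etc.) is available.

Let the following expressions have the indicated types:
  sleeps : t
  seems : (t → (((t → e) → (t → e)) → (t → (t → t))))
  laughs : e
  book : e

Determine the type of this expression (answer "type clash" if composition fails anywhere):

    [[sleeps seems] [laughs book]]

type clash

[sleeps seems] — seems of type (t → (((t → e) → (t → e)) → (t → (t → t)))) combines with sleeps of type t: type (((t → e) → (t → e)) → (t → (t → t))).
[laughs book]: e and e cannot combine by function application — type clash.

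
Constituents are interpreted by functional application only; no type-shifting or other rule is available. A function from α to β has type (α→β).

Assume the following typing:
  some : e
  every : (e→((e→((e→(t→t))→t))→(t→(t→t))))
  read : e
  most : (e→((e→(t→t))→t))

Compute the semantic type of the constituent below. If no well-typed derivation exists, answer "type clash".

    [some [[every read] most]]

type clash

[every read] — every of type (e→((e→((e→(t→t))→t))→(t→(t→t)))) combines with read of type e: type ((e→((e→(t→t))→t))→(t→(t→t))).
[[every read] most] — [every read] of type ((e→((e→(t→t))→t))→(t→(t→t))) combines with most of type (e→((e→(t→t))→t)): type (t→(t→t)).
[some [[every read] most]]: e with (t→(t→t)) — neither is a function whose domain matches the other; composition fails here.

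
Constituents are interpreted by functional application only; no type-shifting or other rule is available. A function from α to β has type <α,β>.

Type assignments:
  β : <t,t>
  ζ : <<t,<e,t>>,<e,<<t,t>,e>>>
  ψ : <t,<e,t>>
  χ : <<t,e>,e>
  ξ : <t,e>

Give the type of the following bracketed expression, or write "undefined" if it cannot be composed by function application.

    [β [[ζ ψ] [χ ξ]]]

e

[ζ ψ] — ζ of type <<t,<e,t>>,<e,<<t,t>,e>>> combines with ψ of type <t,<e,t>>: type <e,<<t,t>,e>>.
[χ ξ] — χ of type <<t,e>,e> combines with ξ of type <t,e>: type e.
[[ζ ψ] [χ ξ]] — [ζ ψ] of type <e,<<t,t>,e>> combines with [χ ξ] of type e: type <<t,t>,e>.
[β [[ζ ψ] [χ ξ]]] — [[ζ ψ] [χ ξ]] of type <<t,t>,e> combines with β of type <t,t>: type e.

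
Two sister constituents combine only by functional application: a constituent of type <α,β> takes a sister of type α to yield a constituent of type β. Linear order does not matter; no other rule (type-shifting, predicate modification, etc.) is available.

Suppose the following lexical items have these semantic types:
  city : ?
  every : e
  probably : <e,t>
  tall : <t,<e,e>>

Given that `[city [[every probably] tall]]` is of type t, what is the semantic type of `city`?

<<e,e>,t>

For [city [[every probably] tall]] to have type t with [[every probably] tall] of type <e,e>, city must be the function: city : <<e,e>,t>.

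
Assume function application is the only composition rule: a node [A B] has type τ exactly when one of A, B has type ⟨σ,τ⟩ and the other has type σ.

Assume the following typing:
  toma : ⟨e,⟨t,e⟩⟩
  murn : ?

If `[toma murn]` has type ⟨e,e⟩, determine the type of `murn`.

For [toma murn] to have type ⟨e,e⟩ with toma of type ⟨e,⟨t,e⟩⟩, murn must be the function: murn : ⟨⟨e,⟨t,e⟩⟩,⟨e,e⟩⟩.

⟨⟨e,⟨t,e⟩⟩,⟨e,e⟩⟩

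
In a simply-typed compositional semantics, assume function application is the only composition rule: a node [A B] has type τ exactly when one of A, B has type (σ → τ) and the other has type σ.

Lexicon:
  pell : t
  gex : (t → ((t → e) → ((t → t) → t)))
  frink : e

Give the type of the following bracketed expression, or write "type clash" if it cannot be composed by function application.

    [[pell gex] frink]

type clash

At [pell gex], gex : (t → ((t → e) → ((t → t) → t))) takes pell : t, giving ((t → e) → ((t → t) → t)).
[[pell gex] frink]: ((t → e) → ((t → t) → t)) with e — neither is a function whose domain matches the other; composition fails here.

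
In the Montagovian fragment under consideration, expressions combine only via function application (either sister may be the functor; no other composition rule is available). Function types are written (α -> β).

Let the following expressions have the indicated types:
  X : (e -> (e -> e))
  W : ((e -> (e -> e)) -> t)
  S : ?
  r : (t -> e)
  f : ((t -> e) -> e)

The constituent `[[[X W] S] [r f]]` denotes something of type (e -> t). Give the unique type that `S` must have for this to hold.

For [[[X W] S] [r f]] to have type (e -> t) with [r f] of type e, [[X W] S] must be the function: [[X W] S] : (e -> (e -> t)).
For [[X W] S] to have type (e -> (e -> t)) with [X W] of type t, S must be the function: S : (t -> (e -> (e -> t))).

(t -> (e -> (e -> t)))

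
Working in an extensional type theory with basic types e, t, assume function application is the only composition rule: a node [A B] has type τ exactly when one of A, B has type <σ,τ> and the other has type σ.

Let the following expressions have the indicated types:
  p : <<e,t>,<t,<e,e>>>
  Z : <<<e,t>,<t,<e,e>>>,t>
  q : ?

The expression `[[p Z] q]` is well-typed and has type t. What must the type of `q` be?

<t,t>

At [[p Z] q] (required: t): [p Z] is t, which is not a function with range t; hence q is the functor — type <t,t>.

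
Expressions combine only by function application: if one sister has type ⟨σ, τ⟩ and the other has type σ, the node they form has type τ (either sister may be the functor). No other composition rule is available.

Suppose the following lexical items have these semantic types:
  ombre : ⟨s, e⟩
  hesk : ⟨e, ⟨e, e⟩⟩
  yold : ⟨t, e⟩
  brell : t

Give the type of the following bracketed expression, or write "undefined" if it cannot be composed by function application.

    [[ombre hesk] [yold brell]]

[ombre hesk]: ⟨s, e⟩ with ⟨e, ⟨e, e⟩⟩ — neither is a function whose domain matches the other; composition fails here.

undefined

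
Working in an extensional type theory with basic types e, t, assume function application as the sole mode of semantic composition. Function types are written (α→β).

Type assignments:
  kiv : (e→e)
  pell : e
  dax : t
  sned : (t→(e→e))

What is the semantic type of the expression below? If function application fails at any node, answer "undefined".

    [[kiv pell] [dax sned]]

e

[kiv pell] — kiv of type (e→e) combines with pell of type e: type e.
[dax sned] — sned of type (t→(e→e)) combines with dax of type t: type (e→e).
[[kiv pell] [dax sned]] — [dax sned] of type (e→e) combines with [kiv pell] of type e: type e.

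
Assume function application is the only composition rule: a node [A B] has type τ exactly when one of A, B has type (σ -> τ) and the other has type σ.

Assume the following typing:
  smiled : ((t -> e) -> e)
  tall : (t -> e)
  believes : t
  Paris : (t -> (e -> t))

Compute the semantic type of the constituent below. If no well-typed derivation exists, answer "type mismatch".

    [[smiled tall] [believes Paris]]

t

[smiled tall]: ((t -> e) -> e) applied to (t -> e) yields e.
[believes Paris]: (t -> (e -> t)) applied to t yields (e -> t).
[[smiled tall] [believes Paris]]: (e -> t) applied to e yields t.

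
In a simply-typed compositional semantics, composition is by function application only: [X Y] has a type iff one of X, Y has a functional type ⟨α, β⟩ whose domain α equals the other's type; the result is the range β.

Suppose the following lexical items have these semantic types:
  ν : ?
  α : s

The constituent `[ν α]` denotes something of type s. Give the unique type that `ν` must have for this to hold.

⟨s, s⟩

At [ν α] (required: s): α is s, which is not a function with range s; hence ν is the functor — type ⟨s, s⟩.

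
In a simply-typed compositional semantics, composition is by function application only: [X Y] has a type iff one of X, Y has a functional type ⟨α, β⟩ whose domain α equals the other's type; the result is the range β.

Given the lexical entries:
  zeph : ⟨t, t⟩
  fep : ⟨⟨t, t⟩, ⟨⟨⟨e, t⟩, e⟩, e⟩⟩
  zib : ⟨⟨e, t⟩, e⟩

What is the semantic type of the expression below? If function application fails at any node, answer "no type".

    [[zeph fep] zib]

[zeph fep]: fep is ⟨⟨t, t⟩, ⟨⟨⟨e, t⟩, e⟩, e⟩⟩, zeph is ⟨t, t⟩; result ⟨⟨⟨e, t⟩, e⟩, e⟩.
[[zeph fep] zib]: [zeph fep] is ⟨⟨⟨e, t⟩, e⟩, e⟩, zib is ⟨⟨e, t⟩, e⟩; result e.

e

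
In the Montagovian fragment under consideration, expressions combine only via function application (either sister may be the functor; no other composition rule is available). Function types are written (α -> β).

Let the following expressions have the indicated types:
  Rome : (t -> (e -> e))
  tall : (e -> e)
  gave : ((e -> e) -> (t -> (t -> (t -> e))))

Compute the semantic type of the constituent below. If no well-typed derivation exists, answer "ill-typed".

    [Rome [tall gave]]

ill-typed

[tall gave] — gave of type ((e -> e) -> (t -> (t -> (t -> e)))) combines with tall of type (e -> e): type (t -> (t -> (t -> e))).
[Rome [tall gave]]: (t -> (e -> e)) and (t -> (t -> (t -> e))) cannot combine by function application — type clash.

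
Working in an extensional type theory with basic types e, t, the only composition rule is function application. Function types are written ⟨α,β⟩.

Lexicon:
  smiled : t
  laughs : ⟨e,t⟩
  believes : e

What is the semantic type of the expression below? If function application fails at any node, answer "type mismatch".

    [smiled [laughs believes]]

type mismatch

[laughs believes]: functor laughs : ⟨e,t⟩, argument believes : e; result t.
At [smiled [laughs believes]]: neither t nor t can take the other as argument; the node is ill-typed.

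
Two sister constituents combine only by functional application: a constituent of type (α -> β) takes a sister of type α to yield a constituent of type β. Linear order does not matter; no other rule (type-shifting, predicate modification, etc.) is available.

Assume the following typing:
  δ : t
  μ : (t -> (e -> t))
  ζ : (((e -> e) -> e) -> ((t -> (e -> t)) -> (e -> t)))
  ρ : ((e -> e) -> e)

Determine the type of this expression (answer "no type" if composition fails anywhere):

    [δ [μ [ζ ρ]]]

At [ζ ρ], ζ : (((e -> e) -> e) -> ((t -> (e -> t)) -> (e -> t))) takes ρ : ((e -> e) -> e), giving ((t -> (e -> t)) -> (e -> t)).
At [μ [ζ ρ]], [ζ ρ] : ((t -> (e -> t)) -> (e -> t)) takes μ : (t -> (e -> t)), giving (e -> t).
[δ [μ [ζ ρ]]]: t with (e -> t) — neither is a function whose domain matches the other; composition fails here.

no type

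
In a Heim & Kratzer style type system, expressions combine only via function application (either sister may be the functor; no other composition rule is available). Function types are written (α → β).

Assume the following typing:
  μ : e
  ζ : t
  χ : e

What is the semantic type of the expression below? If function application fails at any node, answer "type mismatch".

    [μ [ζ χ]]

At [ζ χ]: neither t nor e can take the other as argument; the node is ill-typed.

type mismatch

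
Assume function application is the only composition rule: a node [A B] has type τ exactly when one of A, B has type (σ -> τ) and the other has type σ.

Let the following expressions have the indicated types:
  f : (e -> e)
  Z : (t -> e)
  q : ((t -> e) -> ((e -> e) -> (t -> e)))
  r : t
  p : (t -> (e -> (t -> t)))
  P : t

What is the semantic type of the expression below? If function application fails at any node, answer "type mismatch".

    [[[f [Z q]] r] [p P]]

(t -> t)

[Z q]: functor q : ((t -> e) -> ((e -> e) -> (t -> e))), argument Z : (t -> e); result ((e -> e) -> (t -> e)).
[f [Z q]]: functor [Z q] : ((e -> e) -> (t -> e)), argument f : (e -> e); result (t -> e).
[[f [Z q]] r]: functor [f [Z q]] : (t -> e), argument r : t; result e.
[p P]: functor p : (t -> (e -> (t -> t))), argument P : t; result (e -> (t -> t)).
[[[f [Z q]] r] [p P]]: functor [p P] : (e -> (t -> t)), argument [[f [Z q]] r] : e; result (t -> t).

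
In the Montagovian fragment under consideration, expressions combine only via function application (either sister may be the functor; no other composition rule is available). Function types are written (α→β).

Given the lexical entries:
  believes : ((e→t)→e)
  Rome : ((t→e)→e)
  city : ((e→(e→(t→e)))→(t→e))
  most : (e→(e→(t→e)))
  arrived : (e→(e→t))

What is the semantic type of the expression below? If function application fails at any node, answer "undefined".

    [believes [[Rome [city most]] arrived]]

[city most] — city of type ((e→(e→(t→e)))→(t→e)) combines with most of type (e→(e→(t→e))): type (t→e).
[Rome [city most]] — Rome of type ((t→e)→e) combines with [city most] of type (t→e): type e.
[[Rome [city most]] arrived] — arrived of type (e→(e→t)) combines with [Rome [city most]] of type e: type (e→t).
[believes [[Rome [city most]] arrived]] — believes of type ((e→t)→e) combines with [[Rome [city most]] arrived] of type (e→t): type e.

e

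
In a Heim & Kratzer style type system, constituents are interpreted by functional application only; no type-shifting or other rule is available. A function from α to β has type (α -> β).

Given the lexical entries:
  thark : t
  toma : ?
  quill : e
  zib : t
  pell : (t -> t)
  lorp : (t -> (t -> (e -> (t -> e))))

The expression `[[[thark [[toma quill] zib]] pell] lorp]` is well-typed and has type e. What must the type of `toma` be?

For [[[thark [[toma quill] zib]] pell] lorp] to have type e with lorp of type (t -> (t -> (e -> (t -> e)))), [[thark [[toma quill] zib]] pell] must be the function: [[thark [[toma quill] zib]] pell] : ((t -> (t -> (e -> (t -> e)))) -> e).
For [[thark [[toma quill] zib]] pell] to have type ((t -> (t -> (e -> (t -> e)))) -> e) with pell of type (t -> t), [thark [[toma quill] zib]] must be the function: [thark [[toma quill] zib]] : ((t -> t) -> ((t -> (t -> (e -> (t -> e)))) -> e)).
For [thark [[toma quill] zib]] to have type ((t -> t) -> ((t -> (t -> (e -> (t -> e)))) -> e)) with thark of type t, [[toma quill] zib] must be the function: [[toma quill] zib] : (t -> ((t -> t) -> ((t -> (t -> (e -> (t -> e)))) -> e))).
For [[toma quill] zib] to have type (t -> ((t -> t) -> ((t -> (t -> (e -> (t -> e)))) -> e))) with zib of type t, [toma quill] must be the function: [toma quill] : (t -> (t -> ((t -> t) -> ((t -> (t -> (e -> (t -> e)))) -> e)))).
For [toma quill] to have type (t -> (t -> ((t -> t) -> ((t -> (t -> (e -> (t -> e)))) -> e)))) with quill of type e, toma must be the function: toma : (e -> (t -> (t -> ((t -> t) -> ((t -> (t -> (e -> (t -> e)))) -> e))))).

(e -> (t -> (t -> ((t -> t) -> ((t -> (t -> (e -> (t -> e)))) -> e)))))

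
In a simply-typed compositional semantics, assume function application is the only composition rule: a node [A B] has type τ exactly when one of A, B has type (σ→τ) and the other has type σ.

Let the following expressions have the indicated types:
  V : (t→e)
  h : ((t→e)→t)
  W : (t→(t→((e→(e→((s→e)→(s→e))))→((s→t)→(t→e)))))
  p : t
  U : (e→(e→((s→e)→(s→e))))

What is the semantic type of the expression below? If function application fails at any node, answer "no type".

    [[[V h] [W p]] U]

((s→t)→(t→e))

[V h]: functor h : ((t→e)→t), argument V : (t→e); result t.
[W p]: functor W : (t→(t→((e→(e→((s→e)→(s→e))))→((s→t)→(t→e))))), argument p : t; result (t→((e→(e→((s→e)→(s→e))))→((s→t)→(t→e)))).
[[V h] [W p]]: functor [W p] : (t→((e→(e→((s→e)→(s→e))))→((s→t)→(t→e)))), argument [V h] : t; result ((e→(e→((s→e)→(s→e))))→((s→t)→(t→e))).
[[[V h] [W p]] U]: functor [[V h] [W p]] : ((e→(e→((s→e)→(s→e))))→((s→t)→(t→e))), argument U : (e→(e→((s→e)→(s→e)))); result ((s→t)→(t→e)).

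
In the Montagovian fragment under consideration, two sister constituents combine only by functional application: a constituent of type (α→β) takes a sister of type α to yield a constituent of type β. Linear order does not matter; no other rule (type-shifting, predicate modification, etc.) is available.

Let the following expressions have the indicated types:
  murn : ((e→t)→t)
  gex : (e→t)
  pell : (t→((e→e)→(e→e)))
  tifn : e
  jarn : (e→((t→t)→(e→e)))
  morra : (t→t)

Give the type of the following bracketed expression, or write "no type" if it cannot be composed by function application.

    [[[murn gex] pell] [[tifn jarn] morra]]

[murn gex]: murn is ((e→t)→t), gex is (e→t); result t.
[[murn gex] pell]: pell is (t→((e→e)→(e→e))), [murn gex] is t; result ((e→e)→(e→e)).
[tifn jarn]: jarn is (e→((t→t)→(e→e))), tifn is e; result ((t→t)→(e→e)).
[[tifn jarn] morra]: [tifn jarn] is ((t→t)→(e→e)), morra is (t→t); result (e→e).
[[[murn gex] pell] [[tifn jarn] morra]]: [[murn gex] pell] is ((e→e)→(e→e)), [[tifn jarn] morra] is (e→e); result (e→e).

(e→e)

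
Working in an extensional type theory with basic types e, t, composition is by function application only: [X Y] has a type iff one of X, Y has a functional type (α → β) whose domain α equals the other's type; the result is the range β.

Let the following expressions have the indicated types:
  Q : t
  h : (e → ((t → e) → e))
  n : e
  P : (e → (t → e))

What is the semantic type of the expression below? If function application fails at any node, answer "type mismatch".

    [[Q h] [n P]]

type mismatch

[Q h]: t and (e → ((t → e) → e)) cannot combine by function application — type clash.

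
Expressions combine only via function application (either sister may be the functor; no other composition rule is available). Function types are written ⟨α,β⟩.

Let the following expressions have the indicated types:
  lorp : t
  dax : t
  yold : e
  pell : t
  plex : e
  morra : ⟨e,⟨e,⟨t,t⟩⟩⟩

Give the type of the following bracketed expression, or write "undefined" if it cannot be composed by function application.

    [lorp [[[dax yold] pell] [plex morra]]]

undefined

At [dax yold]: neither t nor e can take the other as argument; the node is ill-typed.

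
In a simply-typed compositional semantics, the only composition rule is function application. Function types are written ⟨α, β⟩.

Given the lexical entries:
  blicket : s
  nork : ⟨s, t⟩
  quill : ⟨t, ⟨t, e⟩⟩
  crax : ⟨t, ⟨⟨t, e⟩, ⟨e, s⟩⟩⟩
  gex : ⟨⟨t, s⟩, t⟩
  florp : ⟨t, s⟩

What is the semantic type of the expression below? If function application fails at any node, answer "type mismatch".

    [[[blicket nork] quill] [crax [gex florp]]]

⟨e, s⟩

[blicket nork]: ⟨s, t⟩ applied to s yields t.
[[blicket nork] quill]: ⟨t, ⟨t, e⟩⟩ applied to t yields ⟨t, e⟩.
[gex florp]: ⟨⟨t, s⟩, t⟩ applied to ⟨t, s⟩ yields t.
[crax [gex florp]]: ⟨t, ⟨⟨t, e⟩, ⟨e, s⟩⟩⟩ applied to t yields ⟨⟨t, e⟩, ⟨e, s⟩⟩.
[[[blicket nork] quill] [crax [gex florp]]]: ⟨⟨t, e⟩, ⟨e, s⟩⟩ applied to ⟨t, e⟩ yields ⟨e, s⟩.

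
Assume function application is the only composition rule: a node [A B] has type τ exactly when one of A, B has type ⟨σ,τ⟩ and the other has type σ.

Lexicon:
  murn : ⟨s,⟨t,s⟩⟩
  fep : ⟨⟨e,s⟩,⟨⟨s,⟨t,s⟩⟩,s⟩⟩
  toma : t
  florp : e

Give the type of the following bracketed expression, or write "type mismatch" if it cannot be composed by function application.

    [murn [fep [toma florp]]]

[toma florp]: t and e cannot combine by function application — type clash.

type mismatch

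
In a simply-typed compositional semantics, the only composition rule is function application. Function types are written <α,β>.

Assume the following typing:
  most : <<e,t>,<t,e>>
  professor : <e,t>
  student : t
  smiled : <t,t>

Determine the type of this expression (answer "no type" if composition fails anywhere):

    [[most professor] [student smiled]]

e

At [most professor], most : <<e,t>,<t,e>> takes professor : <e,t>, giving <t,e>.
At [student smiled], smiled : <t,t> takes student : t, giving t.
At [[most professor] [student smiled]], [most professor] : <t,e> takes [student smiled] : t, giving e.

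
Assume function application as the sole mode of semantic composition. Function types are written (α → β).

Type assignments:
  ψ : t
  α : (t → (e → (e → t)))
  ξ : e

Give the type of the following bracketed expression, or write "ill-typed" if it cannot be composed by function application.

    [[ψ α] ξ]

[ψ α]: functor α : (t → (e → (e → t))), argument ψ : t; result (e → (e → t)).
[[ψ α] ξ]: functor [ψ α] : (e → (e → t)), argument ξ : e; result (e → t).

(e → t)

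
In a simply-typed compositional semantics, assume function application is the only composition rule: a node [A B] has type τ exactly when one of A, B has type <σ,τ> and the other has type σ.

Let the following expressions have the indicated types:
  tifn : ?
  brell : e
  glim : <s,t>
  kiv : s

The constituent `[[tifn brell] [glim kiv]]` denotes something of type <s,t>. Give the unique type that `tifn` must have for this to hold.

<e,<t,<s,t>>>

At [[tifn brell] [glim kiv]] (required: <s,t>): [glim kiv] is t, which is not a function with range <s,t>; hence [tifn brell] is the functor — type <t,<s,t>>.
At [tifn brell] (required: <t,<s,t>>): brell is e, which is not a function with range <t,<s,t>>; hence tifn is the functor — type <e,<t,<s,t>>>.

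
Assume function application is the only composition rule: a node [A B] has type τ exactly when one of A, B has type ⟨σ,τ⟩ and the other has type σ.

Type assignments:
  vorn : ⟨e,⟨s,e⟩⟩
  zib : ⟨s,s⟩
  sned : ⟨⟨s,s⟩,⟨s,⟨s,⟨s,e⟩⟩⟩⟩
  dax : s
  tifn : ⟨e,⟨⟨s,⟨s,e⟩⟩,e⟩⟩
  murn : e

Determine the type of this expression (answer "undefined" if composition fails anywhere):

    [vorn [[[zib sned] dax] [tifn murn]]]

[zib sned]: functor sned : ⟨⟨s,s⟩,⟨s,⟨s,⟨s,e⟩⟩⟩⟩, argument zib : ⟨s,s⟩; result ⟨s,⟨s,⟨s,e⟩⟩⟩.
[[zib sned] dax]: functor [zib sned] : ⟨s,⟨s,⟨s,e⟩⟩⟩, argument dax : s; result ⟨s,⟨s,e⟩⟩.
[tifn murn]: functor tifn : ⟨e,⟨⟨s,⟨s,e⟩⟩,e⟩⟩, argument murn : e; result ⟨⟨s,⟨s,e⟩⟩,e⟩.
[[[zib sned] dax] [tifn murn]]: functor [tifn murn] : ⟨⟨s,⟨s,e⟩⟩,e⟩, argument [[zib sned] dax] : ⟨s,⟨s,e⟩⟩; result e.
[vorn [[[zib sned] dax] [tifn murn]]]: functor vorn : ⟨e,⟨s,e⟩⟩, argument [[[zib sned] dax] [tifn murn]] : e; result ⟨s,e⟩.

⟨s,e⟩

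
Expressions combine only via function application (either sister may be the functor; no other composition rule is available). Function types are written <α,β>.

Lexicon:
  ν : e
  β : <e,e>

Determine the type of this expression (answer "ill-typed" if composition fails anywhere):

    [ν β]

[ν β]: β is <e,e>, ν is e; result e.

e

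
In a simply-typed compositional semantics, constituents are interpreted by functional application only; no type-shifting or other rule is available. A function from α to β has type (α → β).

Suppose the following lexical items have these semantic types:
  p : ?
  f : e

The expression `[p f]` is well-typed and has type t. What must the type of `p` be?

(e → t)

For [p f] to have type t with f of type e, p must be the function: p : (e → t).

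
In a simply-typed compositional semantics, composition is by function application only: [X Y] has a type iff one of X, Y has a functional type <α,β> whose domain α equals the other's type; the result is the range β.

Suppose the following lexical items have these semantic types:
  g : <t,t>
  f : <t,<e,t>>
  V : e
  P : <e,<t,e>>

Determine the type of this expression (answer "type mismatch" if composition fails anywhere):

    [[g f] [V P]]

[g f]: <t,t> with <t,<e,t>> — neither is a function whose domain matches the other; composition fails here.

type mismatch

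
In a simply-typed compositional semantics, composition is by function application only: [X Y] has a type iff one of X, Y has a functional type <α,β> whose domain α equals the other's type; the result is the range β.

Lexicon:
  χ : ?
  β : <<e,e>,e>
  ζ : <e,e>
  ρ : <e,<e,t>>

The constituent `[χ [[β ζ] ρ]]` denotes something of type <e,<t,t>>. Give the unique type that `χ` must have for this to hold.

For [χ [[β ζ] ρ]] to have type <e,<t,t>> with [[β ζ] ρ] of type <e,t>, χ must be the function: χ : <<e,t>,<e,<t,t>>>.

<<e,t>,<e,<t,t>>>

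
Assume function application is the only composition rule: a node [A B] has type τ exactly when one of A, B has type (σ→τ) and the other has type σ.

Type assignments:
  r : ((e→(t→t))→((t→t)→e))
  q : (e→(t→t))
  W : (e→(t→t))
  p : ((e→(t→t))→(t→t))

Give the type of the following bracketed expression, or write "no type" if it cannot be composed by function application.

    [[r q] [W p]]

[r q]: functor r : ((e→(t→t))→((t→t)→e)), argument q : (e→(t→t)); result ((t→t)→e).
[W p]: functor p : ((e→(t→t))→(t→t)), argument W : (e→(t→t)); result (t→t).
[[r q] [W p]]: functor [r q] : ((t→t)→e), argument [W p] : (t→t); result e.

e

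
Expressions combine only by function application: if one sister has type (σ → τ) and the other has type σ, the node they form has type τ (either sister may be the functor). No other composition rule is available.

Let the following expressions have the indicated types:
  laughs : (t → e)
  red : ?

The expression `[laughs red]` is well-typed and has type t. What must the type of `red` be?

For [laughs red] to have type t with laughs of type (t → e), red must be the function: red : ((t → e) → t).

((t → e) → t)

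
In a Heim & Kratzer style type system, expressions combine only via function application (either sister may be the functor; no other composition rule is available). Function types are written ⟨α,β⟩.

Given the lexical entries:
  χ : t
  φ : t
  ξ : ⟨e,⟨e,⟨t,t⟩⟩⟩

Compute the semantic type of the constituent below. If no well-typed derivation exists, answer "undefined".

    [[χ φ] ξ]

undefined

[χ φ]: t and t cannot combine by function application — type clash.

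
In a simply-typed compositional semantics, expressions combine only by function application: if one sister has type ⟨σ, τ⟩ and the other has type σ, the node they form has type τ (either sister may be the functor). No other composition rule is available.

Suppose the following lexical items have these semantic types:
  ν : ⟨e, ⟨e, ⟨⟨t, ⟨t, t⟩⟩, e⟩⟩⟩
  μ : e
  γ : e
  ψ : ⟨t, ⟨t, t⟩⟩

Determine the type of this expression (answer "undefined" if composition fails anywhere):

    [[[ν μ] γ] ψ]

At [ν μ], ν : ⟨e, ⟨e, ⟨⟨t, ⟨t, t⟩⟩, e⟩⟩⟩ takes μ : e, giving ⟨e, ⟨⟨t, ⟨t, t⟩⟩, e⟩⟩.
At [[ν μ] γ], [ν μ] : ⟨e, ⟨⟨t, ⟨t, t⟩⟩, e⟩⟩ takes γ : e, giving ⟨⟨t, ⟨t, t⟩⟩, e⟩.
At [[[ν μ] γ] ψ], [[ν μ] γ] : ⟨⟨t, ⟨t, t⟩⟩, e⟩ takes ψ : ⟨t, ⟨t, t⟩⟩, giving e.

e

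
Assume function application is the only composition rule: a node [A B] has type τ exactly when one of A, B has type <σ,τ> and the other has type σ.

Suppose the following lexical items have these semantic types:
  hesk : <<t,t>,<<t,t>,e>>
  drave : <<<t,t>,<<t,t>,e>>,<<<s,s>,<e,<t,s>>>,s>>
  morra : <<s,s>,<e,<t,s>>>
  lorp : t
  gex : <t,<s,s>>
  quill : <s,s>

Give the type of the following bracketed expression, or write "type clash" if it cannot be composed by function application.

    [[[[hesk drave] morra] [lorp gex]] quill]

[hesk drave] — drave of type <<<t,t>,<<t,t>,e>>,<<<s,s>,<e,<t,s>>>,s>> combines with hesk of type <<t,t>,<<t,t>,e>>: type <<<s,s>,<e,<t,s>>>,s>.
[[hesk drave] morra] — [hesk drave] of type <<<s,s>,<e,<t,s>>>,s> combines with morra of type <<s,s>,<e,<t,s>>>: type s.
[lorp gex] — gex of type <t,<s,s>> combines with lorp of type t: type <s,s>.
[[[hesk drave] morra] [lorp gex]] — [lorp gex] of type <s,s> combines with [[hesk drave] morra] of type s: type s.
[[[[hesk drave] morra] [lorp gex]] quill] — quill of type <s,s> combines with [[[hesk drave] morra] [lorp gex]] of type s: type s.

s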